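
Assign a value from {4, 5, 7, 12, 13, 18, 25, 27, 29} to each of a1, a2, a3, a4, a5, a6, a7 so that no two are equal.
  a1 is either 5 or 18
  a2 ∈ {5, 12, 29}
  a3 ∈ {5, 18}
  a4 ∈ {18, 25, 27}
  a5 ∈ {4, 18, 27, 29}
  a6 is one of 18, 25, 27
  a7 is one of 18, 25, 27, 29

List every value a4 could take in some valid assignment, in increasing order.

25, 27

The 7 variables draw from only 7 values {4, 5, 12, 18, 25, 27, 29}, so each is used; only a5 can be 4, hence a5 = 4.
Among the 6 still-open variables, 12 fits only a2 (and all 6 values in {5, 12, 18, 25, 27, 29} must be used), so a2 = 12.
Among the 5 still-open variables, 29 fits only a7 (and all 5 values in {5, 18, 25, 27, 29} must be used), so a7 = 29.
The 2 variables a1 and a3 are confined to {5, 18}, which locks those values in; drop them from a4, a6.
No further eliminations apply; a4 can still be any of 25, 27.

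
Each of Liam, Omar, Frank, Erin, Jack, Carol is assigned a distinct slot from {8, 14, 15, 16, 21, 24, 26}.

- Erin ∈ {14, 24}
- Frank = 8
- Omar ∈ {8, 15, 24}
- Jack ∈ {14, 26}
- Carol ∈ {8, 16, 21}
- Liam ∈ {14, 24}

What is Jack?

Frank has just one choice, so Frank = 8. Strike 8 from Omar, Carol.
The 2 variables Liam and Erin are confined to {14, 24}, which locks those values in; drop them from Omar, Jack.
So Jack = 26.

26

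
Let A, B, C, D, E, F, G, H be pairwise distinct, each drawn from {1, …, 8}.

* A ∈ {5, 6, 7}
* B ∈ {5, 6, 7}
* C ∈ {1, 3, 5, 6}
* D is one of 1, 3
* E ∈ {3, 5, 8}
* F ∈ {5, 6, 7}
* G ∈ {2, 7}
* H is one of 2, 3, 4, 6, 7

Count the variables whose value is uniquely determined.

The 8 variables draw from only 8 values {1, 2, 3, 4, 5, 6, 7, 8}, so each is used; only H can be 4, hence H = 4.
Among the 7 still-open variables, 2 fits only G (and all 7 values in {1, 2, 3, 5, 6, 7, 8} must be used), so G = 2.
Among the 6 still-open variables, 8 fits only E (and all 6 values in {1, 3, 5, 6, 7, 8} must be used), so E = 8.
The 3 variables A, B, F are confined to {5, 6, 7}, which locks those values in; drop them from C.
Determined: E=8, G=2, H=4. The other variables each still have more than one consistent value. That makes 3.

3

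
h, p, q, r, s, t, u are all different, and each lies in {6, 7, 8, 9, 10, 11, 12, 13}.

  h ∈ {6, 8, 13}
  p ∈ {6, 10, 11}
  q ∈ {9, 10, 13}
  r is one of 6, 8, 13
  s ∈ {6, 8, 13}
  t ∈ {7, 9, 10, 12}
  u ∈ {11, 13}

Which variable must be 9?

h, r, s share exactly the 3 values {6, 8, 13}; by pigeonhole those values go to them, so strike 6, 8, 13 from p, q, u.
u's domain is down to {11}, so u = 11. Strike 11 from p.
p's domain is down to {10}, so p = 10. Eliminate 10 elsewhere: q, t.
So 9 goes to q.

q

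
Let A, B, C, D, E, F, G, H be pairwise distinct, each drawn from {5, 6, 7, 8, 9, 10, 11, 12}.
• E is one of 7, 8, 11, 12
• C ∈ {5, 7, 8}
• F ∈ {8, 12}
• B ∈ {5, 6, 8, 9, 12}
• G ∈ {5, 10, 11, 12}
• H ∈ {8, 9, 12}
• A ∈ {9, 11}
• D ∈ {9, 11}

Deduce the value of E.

7

Among the 8 variables, 6 fits only B (and all 8 values in {5, 6, 7, 8, 9, 10, 11, 12} must be used), so B = 6.
The 7 still-open variables together cover exactly {5, 7, 8, 9, 10, 11, 12} — 7 values for 7 variables — and 10 appears only in G's list, so G = 10.
The 6 still-open variables together cover exactly {5, 7, 8, 9, 11, 12} — 6 values for 6 variables — and 5 appears only in C's list, so C = 5.
The 5 still-open variables together cover exactly {7, 8, 9, 11, 12} — 5 values for 5 variables — and 7 appears only in E's list, so E = 7.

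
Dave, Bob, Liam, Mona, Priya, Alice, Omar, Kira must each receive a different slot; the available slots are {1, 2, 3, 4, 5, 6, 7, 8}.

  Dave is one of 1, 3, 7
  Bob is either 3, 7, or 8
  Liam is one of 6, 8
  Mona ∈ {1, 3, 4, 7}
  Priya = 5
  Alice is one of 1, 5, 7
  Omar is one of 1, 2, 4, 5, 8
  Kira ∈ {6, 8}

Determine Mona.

Priya has just one choice, so Priya = 5. Remove 5 from Alice, Omar.
The 7 still-open variables together cover exactly {1, 2, 3, 4, 6, 7, 8} — 7 values for 7 variables — and 2 appears only in Omar's list, so Omar = 2.
The 6 still-open variables together cover exactly {1, 3, 4, 6, 7, 8} — 6 values for 6 variables — and 4 appears only in Mona's list, so Mona = 4.

4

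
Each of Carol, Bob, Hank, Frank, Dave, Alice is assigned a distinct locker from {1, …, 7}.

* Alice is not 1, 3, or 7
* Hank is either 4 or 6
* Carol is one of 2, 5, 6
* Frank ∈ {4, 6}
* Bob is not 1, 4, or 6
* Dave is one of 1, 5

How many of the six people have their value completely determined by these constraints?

Hank and Frank between them cover only {4, 6} — a naked pair. Remove those values from Carol, Alice.
Carol and Alice between them cover only {2, 5} — a naked pair. Remove those values from Bob, Dave.
Dave has just one choice, so Dave = 1.
Determined: Dave=1. The other people each still have more than one consistent value. That makes 1.

1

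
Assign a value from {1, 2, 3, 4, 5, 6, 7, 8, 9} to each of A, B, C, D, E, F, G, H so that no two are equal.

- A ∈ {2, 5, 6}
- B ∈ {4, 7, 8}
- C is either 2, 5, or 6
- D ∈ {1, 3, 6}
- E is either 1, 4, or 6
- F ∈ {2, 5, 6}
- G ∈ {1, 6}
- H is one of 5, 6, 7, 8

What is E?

The 8 variables together cover exactly {1, 2, 3, 4, 5, 6, 7, 8} — 8 values for 8 variables — and 3 appears only in D's list, so D = 3.
The 3 variables A, C, F are confined to {2, 5, 6}, which locks those values in; drop them from E, G, H.
That leaves G = 1. Remove 1 from E.
So E = 4.

4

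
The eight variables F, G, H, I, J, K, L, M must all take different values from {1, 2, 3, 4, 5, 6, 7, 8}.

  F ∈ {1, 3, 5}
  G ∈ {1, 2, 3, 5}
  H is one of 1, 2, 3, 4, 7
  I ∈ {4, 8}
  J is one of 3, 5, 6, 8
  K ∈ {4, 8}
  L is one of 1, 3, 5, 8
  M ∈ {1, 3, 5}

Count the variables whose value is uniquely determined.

The 8 variables draw from only 8 values {1, 2, 3, 4, 5, 6, 7, 8}, so each is used; only J can be 6, hence J = 6.
The 7 still-open variables draw from only 7 values {1, 2, 3, 4, 5, 7, 8}, so each is used; only H can be 7, hence H = 7.
The 6 still-open variables draw from only 6 values {1, 2, 3, 4, 5, 8}, so each is used; only G can be 2, hence G = 2.
I and K share exactly the 2 values {4, 8}; by pigeonhole those values go to them, so strike 4, 8 from L.
Determined: G=2, H=7, J=6. The other variables each still have more than one consistent value. That makes 3.

3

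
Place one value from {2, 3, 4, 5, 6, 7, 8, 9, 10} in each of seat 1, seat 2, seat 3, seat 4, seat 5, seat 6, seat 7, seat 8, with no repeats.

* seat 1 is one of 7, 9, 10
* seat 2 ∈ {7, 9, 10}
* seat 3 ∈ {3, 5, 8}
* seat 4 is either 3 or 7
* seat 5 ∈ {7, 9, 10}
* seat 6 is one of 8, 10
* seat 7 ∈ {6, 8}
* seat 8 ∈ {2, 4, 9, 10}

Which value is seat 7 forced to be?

6

seat 1, seat 2, seat 5 share exactly the 3 values {7, 9, 10}; by pigeonhole those values go to them, so strike 7, 9, 10 from seat 4, seat 6, seat 8.
seat 4 must be 3 (only option left). So seat 3 can't be 3.
seat 6's domain is down to {8}, so seat 6 = 8. Strike 8 from seat 3, seat 7.
So seat 7 = 6.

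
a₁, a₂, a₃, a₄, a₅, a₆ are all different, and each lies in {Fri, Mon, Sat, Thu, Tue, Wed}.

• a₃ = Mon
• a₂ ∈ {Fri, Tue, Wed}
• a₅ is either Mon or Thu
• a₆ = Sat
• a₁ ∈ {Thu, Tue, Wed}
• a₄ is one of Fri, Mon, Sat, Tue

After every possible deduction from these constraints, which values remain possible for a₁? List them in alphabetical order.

a₃'s domain is down to {Mon}, so a₃ = Mon. Eliminate Mon elsewhere: a₄, a₅.
a₅ has just one choice, so a₅ = Thu. So a₁ can't be Thu.
a₆ has just one choice, so a₆ = Sat. So a₄ can't be Sat.
No further eliminations apply; a₁ can still be any of Tue, Wed.

Tue, Wed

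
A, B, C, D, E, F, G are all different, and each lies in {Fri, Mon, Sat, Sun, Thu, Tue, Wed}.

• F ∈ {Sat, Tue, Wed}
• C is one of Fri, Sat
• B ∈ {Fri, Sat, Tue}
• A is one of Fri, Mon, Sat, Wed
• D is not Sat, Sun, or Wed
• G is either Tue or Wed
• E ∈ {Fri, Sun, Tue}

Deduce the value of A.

Mon

The 7 variables together cover exactly {Fri, Mon, Sat, Sun, Thu, Tue, Wed} — 7 values for 7 variables — and Sun appears only in E's list, so E = Sun.
The 6 still-open variables together cover exactly {Fri, Mon, Sat, Thu, Tue, Wed} — 6 values for 6 variables — and Thu appears only in D's list, so D = Thu.
Among the 5 still-open variables, Mon fits only A (and all 5 values in {Fri, Mon, Sat, Tue, Wed} must be used), so A = Mon.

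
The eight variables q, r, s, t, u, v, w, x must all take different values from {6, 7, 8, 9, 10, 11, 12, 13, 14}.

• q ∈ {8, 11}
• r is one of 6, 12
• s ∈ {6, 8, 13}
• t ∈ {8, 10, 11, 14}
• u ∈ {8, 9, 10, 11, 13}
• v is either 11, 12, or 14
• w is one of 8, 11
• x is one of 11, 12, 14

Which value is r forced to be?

6

Among the 8 variables, 9 fits only u (and all 8 values in {6, 8, 9, 10, 11, 12, 13, 14} must be used), so u = 9.
The 7 still-open variables together cover exactly {6, 8, 10, 11, 12, 13, 14} — 7 values for 7 variables — and 10 appears only in t's list, so t = 10.
The 6 still-open variables together cover exactly {6, 8, 11, 12, 13, 14} — 6 values for 6 variables — and 13 appears only in s's list, so s = 13.
The 5 still-open variables together cover exactly {6, 8, 11, 12, 14} — 5 values for 5 variables — and 6 appears only in r's list, so r = 6.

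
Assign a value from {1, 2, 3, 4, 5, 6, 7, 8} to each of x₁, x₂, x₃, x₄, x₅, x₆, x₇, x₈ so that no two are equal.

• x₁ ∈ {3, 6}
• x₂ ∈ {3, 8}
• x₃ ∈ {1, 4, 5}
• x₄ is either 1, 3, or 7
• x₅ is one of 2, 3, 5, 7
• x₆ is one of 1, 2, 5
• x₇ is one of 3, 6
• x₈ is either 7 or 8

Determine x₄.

The 8 variables draw from only 8 values {1, 2, 3, 4, 5, 6, 7, 8}, so each is used; only x₃ can be 4, hence x₃ = 4.
The 2 variables x₁ and x₇ are confined to {3, 6}, which locks those values in; drop them from x₂, x₄, x₅.
x₂ has just one choice, so x₂ = 8. Strike 8 from x₈.
That leaves x₈ = 7. Eliminate 7 elsewhere: x₄, x₅.
So x₄ = 1.

1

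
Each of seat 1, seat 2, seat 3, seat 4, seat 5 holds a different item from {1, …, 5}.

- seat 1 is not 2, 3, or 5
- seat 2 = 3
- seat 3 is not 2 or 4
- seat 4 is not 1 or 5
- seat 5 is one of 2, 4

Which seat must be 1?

seat 1

seat 2 must be 3 (only option left). Strike 3 from seat 3, seat 4.
Among the 4 still-open variables, 5 fits only seat 3 (and all 4 values in {1, 2, 4, 5} must be used), so seat 3 = 5.
Among the 3 still-open variables, 1 fits only seat 1 (and all 3 values in {1, 2, 4} must be used), so seat 1 = 1.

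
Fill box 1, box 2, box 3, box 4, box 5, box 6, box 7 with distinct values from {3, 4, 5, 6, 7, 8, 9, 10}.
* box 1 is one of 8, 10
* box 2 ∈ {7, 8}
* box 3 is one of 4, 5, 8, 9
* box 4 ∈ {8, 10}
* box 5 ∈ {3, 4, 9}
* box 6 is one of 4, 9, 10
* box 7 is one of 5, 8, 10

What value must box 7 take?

5

The 7 variables together cover exactly {3, 4, 5, 7, 8, 9, 10} — 7 values for 7 variables — and 3 appears only in box 5's list, so box 5 = 3.
Among the 6 still-open variables, 7 fits only box 2 (and all 6 values in {4, 5, 7, 8, 9, 10} must be used), so box 2 = 7.
The 2 variables box 1 and box 4 are confined to {8, 10}, which locks those values in; drop them from box 3, box 6, box 7.
So box 7 = 5.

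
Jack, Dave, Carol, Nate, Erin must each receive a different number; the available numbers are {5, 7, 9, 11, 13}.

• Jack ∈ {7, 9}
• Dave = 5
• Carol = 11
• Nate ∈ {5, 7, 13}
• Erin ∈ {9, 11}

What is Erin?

Dave must be 5 (only option left). Strike 5 from Nate.
Carol must be 11 (only option left). So Erin can't be 11.
So Erin = 9.

9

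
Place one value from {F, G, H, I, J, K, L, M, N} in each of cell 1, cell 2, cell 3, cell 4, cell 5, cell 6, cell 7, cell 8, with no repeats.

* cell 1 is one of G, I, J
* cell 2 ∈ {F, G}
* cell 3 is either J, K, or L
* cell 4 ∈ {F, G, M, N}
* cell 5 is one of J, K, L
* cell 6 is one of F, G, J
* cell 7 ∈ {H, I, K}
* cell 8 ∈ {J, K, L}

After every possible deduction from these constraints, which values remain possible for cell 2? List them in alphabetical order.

F, G

cell 3, cell 5, cell 8 share exactly the 3 values {J, K, L}; by pigeonhole those values go to them, so strike J, K, L from cell 1, cell 6, cell 7.
cell 2 and cell 6 share exactly the 2 values {F, G}; by pigeonhole those values go to them, so strike F, G from cell 1, cell 4.
cell 1 has just one choice, so cell 1 = I. Strike I from cell 7.
That leaves cell 7 = H.
No further eliminations apply; cell 2 can still be any of F, G.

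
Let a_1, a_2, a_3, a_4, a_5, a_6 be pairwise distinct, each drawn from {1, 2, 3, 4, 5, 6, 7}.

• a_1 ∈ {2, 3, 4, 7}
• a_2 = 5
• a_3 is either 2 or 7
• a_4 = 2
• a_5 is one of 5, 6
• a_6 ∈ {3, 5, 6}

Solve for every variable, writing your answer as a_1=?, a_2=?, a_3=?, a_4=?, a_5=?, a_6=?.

a_2 must be 5 (only option left). Remove 5 from a_5, a_6.
a_4 has just one choice, so a_4 = 2. Eliminate 2 elsewhere: a_1, a_3.
a_5's domain is down to {6}, so a_5 = 6. Eliminate 6 elsewhere: a_6.
a_6 has just one choice, so a_6 = 3. Eliminate 3 elsewhere: a_1.
a_3 has just one choice, so a_3 = 7. Strike 7 from a_1.
a_1 must be 4 (only option left).

a_1=4, a_2=5, a_3=7, a_4=2, a_5=6, a_6=3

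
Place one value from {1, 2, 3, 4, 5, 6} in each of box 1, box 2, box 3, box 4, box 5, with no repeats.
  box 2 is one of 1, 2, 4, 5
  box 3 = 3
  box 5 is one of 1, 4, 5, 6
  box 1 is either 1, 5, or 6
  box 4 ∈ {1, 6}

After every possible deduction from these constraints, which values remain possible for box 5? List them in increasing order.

1, 4, 5, 6

box 3's domain is down to {3}, so box 3 = 3.
No further eliminations apply; box 5 can still be any of 1, 4, 5, 6.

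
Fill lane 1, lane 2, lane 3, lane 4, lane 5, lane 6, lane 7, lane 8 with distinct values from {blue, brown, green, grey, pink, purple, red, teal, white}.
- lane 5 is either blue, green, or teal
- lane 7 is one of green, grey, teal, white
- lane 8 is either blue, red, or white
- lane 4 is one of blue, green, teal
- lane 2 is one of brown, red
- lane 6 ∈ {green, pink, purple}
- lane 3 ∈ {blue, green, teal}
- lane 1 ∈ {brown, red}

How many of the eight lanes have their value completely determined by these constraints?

The 2 variables lane 1 and lane 2 are confined to {brown, red}, which locks those values in; drop them from lane 8.
The 3 variables lane 3, lane 4, lane 5 are confined to {blue, green, teal}, which locks those values in; drop them from lane 6, lane 7, lane 8.
lane 8 has just one choice, so lane 8 = white. Strike white from lane 7.
lane 7 must be grey (only option left).
Determined: lane 7=grey, lane 8=white. The other lanes each still have more than one consistent value. That makes 2.

2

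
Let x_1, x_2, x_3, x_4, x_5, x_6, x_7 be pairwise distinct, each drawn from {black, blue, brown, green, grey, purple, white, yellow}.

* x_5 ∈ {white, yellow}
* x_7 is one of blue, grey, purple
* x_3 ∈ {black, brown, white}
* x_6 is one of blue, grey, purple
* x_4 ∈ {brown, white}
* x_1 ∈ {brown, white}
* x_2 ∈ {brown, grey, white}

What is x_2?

The 7 variables together cover exactly {black, blue, brown, grey, purple, white, yellow} — 7 values for 7 variables — and black appears only in x_3's list, so x_3 = black.
The 6 still-open variables together cover exactly {blue, brown, grey, purple, white, yellow} — 6 values for 6 variables — and yellow appears only in x_5's list, so x_5 = yellow.
x_1 and x_4 between them cover only {brown, white} — a naked pair. Remove those values from x_2.
So x_2 = grey.

grey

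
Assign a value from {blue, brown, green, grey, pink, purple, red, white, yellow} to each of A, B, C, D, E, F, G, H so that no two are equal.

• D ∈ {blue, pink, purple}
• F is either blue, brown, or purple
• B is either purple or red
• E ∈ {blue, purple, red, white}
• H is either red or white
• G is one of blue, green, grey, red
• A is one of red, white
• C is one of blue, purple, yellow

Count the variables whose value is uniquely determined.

A and H between them cover only {red, white} — a naked pair. Remove those values from B, E, G.
That leaves B = purple. So C, D, E, F can't be purple.
E must be blue (only option left). Strike blue from C, D, F, G.
F must be brown (only option left).
That leaves C = yellow.
D has just one choice, so D = pink.
Determined: B=purple, C=yellow, D=pink, E=blue, F=brown. The other variables each still have more than one consistent value. That makes 5.

5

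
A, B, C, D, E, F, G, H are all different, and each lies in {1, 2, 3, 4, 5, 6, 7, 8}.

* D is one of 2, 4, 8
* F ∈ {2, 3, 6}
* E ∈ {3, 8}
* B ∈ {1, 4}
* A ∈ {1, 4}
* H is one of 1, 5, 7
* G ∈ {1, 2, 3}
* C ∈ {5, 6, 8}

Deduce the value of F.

6

The 8 variables together cover exactly {1, 2, 3, 4, 5, 6, 7, 8} — 8 values for 8 variables — and 7 appears only in H's list, so H = 7.
The 7 still-open variables together cover exactly {1, 2, 3, 4, 5, 6, 8} — 7 values for 7 variables — and 5 appears only in C's list, so C = 5.
The 6 still-open variables together cover exactly {1, 2, 3, 4, 6, 8} — 6 values for 6 variables — and 6 appears only in F's list, so F = 6.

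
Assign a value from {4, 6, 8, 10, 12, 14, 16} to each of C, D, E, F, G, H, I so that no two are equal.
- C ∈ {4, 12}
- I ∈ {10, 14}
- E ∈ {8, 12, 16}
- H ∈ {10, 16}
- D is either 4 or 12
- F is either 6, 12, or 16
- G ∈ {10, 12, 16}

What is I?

14

The 7 variables together cover exactly {4, 6, 8, 10, 12, 14, 16} — 7 values for 7 variables — and 6 appears only in F's list, so F = 6.
Among the 6 still-open variables, 8 fits only E (and all 6 values in {4, 8, 10, 12, 14, 16} must be used), so E = 8.
The 5 still-open variables together cover exactly {4, 10, 12, 14, 16} — 5 values for 5 variables — and 14 appears only in I's list, so I = 14.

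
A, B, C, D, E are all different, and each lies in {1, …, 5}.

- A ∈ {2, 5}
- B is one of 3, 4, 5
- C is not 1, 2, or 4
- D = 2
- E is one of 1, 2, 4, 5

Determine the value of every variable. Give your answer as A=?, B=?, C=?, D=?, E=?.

D's domain is down to {2}, so D = 2. Eliminate 2 elsewhere: A, E.
A's domain is down to {5}, so A = 5. Remove 5 from B, C, E.
C must be 3 (only option left). Eliminate 3 elsewhere: B.
That leaves B = 4. So E can't be 4.
E must be 1 (only option left).

A=5, B=4, C=3, D=2, E=1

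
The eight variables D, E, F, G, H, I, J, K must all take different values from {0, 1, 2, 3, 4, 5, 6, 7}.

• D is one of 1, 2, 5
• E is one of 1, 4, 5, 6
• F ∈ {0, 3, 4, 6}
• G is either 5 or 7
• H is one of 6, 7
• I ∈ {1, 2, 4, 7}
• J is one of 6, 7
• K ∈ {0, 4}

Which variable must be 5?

G

Among the 8 variables, 3 fits only F (and all 8 values in {0, 1, 2, 3, 4, 5, 6, 7} must be used), so F = 3.
The 7 still-open variables draw from only 7 values {0, 1, 2, 4, 5, 6, 7}, so each is used; only K can be 0, hence K = 0.
H and J share exactly the 2 values {6, 7}; by pigeonhole those values go to them, so strike 6, 7 from E, G, I.
So 5 goes to G.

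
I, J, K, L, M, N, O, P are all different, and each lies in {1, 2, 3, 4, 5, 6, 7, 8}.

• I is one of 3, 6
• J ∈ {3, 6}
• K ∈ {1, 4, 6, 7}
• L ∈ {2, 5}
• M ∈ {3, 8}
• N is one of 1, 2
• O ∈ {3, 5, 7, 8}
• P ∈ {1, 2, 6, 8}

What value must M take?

8

The 8 variables draw from only 8 values {1, 2, 3, 4, 5, 6, 7, 8}, so each is used; only K can be 4, hence K = 4.
Among the 7 still-open variables, 7 fits only O (and all 7 values in {1, 2, 3, 5, 6, 7, 8} must be used), so O = 7.
Among the 6 still-open variables, 5 fits only L (and all 6 values in {1, 2, 3, 5, 6, 8} must be used), so L = 5.
I and J share exactly the 2 values {3, 6}; by pigeonhole those values go to them, so strike 3, 6 from M, P.
So M = 8.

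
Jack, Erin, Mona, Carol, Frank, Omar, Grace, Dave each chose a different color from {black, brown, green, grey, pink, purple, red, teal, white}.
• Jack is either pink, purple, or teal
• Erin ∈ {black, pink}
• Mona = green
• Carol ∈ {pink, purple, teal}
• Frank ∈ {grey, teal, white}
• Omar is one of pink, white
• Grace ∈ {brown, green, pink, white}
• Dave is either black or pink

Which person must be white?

Mona must be green (only option left). Eliminate green elsewhere: Grace.
The 7 still-open variables together cover exactly {black, brown, grey, pink, purple, teal, white} — 7 values for 7 variables — and brown appears only in Grace's list, so Grace = brown.
The 6 still-open variables together cover exactly {black, grey, pink, purple, teal, white} — 6 values for 6 variables — and grey appears only in Frank's list, so Frank = grey.
The 5 still-open variables together cover exactly {black, pink, purple, teal, white} — 5 values for 5 variables — and white appears only in Omar's list, so Omar = white.

Omar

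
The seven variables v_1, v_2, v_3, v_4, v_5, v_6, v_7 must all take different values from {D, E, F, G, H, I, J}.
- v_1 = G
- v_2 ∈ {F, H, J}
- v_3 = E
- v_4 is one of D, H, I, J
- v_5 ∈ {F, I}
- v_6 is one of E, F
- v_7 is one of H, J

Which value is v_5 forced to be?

v_1's domain is down to {G}, so v_1 = G.
That leaves v_3 = E. Eliminate E elsewhere: v_6.
v_6 must be F (only option left). Remove F from v_2, v_5.
So v_5 = I.

I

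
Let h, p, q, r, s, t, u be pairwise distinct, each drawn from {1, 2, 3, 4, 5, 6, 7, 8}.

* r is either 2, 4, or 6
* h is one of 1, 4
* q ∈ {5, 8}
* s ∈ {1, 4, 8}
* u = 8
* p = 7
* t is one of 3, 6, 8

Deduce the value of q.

5

p must be 7 (only option left).
u's domain is down to {8}, so u = 8. Strike 8 from q, s, t.
So q = 5.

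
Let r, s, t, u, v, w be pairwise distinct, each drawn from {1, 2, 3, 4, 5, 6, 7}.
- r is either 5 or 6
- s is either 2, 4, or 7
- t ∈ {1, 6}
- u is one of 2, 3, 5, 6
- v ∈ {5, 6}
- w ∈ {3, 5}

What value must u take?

The 2 variables r and v are confined to {5, 6}, which locks those values in; drop them from t, u, w.
t has just one choice, so t = 1.
That leaves w = 3. So u can't be 3.
So u = 2.

2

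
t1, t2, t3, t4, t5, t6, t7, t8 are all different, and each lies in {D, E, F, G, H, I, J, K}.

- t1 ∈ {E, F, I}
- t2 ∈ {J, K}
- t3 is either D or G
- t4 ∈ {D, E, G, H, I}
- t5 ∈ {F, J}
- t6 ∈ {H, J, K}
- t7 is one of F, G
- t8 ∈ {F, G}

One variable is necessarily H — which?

t6

The 2 variables t7 and t8 are confined to {F, G}, which locks those values in; drop them from t1, t3, t4, t5.
t3 must be D (only option left). Eliminate D elsewhere: t4.
t5's domain is down to {J}, so t5 = J. Strike J from t2, t6.
t2's domain is down to {K}, so t2 = K. Eliminate K elsewhere: t6.
So H goes to t6.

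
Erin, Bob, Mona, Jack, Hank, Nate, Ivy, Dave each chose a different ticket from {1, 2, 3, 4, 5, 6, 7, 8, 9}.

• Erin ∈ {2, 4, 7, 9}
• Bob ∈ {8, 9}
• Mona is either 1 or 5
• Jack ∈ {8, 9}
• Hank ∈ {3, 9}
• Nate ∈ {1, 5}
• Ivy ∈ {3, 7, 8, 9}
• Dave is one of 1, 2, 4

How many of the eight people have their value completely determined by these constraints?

Bob and Jack between them cover only {8, 9} — a naked pair. Remove those values from Erin, Hank, Ivy.
Hank must be 3 (only option left). Strike 3 from Ivy.
Ivy must be 7 (only option left). Strike 7 from Erin.
Mona and Nate between them cover only {1, 5} — a naked pair. Remove those values from Dave.
Determined: Hank=3, Ivy=7. The other people each still have more than one consistent value. That makes 2.

2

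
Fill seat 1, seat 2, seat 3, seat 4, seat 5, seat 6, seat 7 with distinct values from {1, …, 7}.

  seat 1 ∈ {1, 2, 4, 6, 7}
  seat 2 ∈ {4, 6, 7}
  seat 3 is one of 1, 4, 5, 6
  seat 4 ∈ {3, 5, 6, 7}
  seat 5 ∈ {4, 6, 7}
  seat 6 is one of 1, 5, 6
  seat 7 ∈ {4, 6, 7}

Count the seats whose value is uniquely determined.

Among the 7 variables, 2 fits only seat 1 (and all 7 values in {1, 2, 3, 4, 5, 6, 7} must be used), so seat 1 = 2.
The 6 still-open variables together cover exactly {1, 3, 4, 5, 6, 7} — 6 values for 6 variables — and 3 appears only in seat 4's list, so seat 4 = 3.
seat 2, seat 5, seat 7 between them cover only {4, 6, 7} — a naked triple. Remove those values from seat 3, seat 6.
Determined: seat 1=2, seat 4=3. The other seats each still have more than one consistent value. That makes 2.

2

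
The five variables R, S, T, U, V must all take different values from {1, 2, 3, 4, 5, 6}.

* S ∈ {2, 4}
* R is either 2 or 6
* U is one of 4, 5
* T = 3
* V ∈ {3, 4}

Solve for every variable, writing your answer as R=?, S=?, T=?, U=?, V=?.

T has just one choice, so T = 3. Eliminate 3 elsewhere: V.
V has just one choice, so V = 4. Strike 4 from S, U.
S's domain is down to {2}, so S = 2. So R can't be 2.
That leaves U = 5.
R has just one choice, so R = 6.

R=6, S=2, T=3, U=5, V=4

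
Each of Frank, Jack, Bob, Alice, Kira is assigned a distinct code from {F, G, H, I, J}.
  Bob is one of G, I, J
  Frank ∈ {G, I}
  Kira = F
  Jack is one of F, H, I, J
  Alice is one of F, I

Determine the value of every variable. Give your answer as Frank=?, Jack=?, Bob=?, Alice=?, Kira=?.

Frank=G, Jack=H, Bob=J, Alice=I, Kira=F

Kira has just one choice, so Kira = F. Strike F from Jack, Alice.
Alice must be I (only option left). So Frank, Jack, Bob can't be I.
Frank's domain is down to {G}, so Frank = G. So Bob can't be G.
Bob must be J (only option left). So Jack can't be J.
Jack's domain is down to {H}, so Jack = H.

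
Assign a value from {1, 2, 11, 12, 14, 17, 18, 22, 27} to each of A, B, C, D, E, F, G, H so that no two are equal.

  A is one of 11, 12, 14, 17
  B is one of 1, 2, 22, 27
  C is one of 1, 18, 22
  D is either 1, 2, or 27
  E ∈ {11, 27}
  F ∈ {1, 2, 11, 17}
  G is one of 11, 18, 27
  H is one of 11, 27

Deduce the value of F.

17

E and H share exactly the 2 values {11, 27}; by pigeonhole those values go to them, so strike 11, 27 from A, B, D, F, G.
G has just one choice, so G = 18. So C can't be 18.
The 3 variables B, C, D are confined to {1, 2, 22}, which locks those values in; drop them from F.
So F = 17.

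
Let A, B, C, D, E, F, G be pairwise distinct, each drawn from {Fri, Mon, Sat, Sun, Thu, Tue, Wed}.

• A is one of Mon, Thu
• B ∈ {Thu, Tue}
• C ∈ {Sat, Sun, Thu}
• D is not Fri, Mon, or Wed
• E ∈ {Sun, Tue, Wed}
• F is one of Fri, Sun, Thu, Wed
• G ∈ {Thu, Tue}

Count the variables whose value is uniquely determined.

3

Among the 7 variables, Fri fits only F (and all 7 values in {Fri, Mon, Sat, Sun, Thu, Tue, Wed} must be used), so F = Fri.
The 6 still-open variables draw from only 6 values {Mon, Sat, Sun, Thu, Tue, Wed}, so each is used; only A can be Mon, hence A = Mon.
The 5 still-open variables draw from only 5 values {Sat, Sun, Thu, Tue, Wed}, so each is used; only E can be Wed, hence E = Wed.
B and G share exactly the 2 values {Thu, Tue}; by pigeonhole those values go to them, so strike Thu, Tue from C, D.
Determined: A=Mon, E=Wed, F=Fri. The other variables each still have more than one consistent value. That makes 3.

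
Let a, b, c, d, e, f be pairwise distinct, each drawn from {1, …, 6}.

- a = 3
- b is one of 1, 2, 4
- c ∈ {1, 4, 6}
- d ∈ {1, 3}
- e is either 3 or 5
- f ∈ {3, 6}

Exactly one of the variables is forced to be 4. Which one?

a has just one choice, so a = 3. Remove 3 from d, e, f.
d has just one choice, so d = 1. So b, c can't be 1.
e's domain is down to {5}, so e = 5.
f has just one choice, so f = 6. Eliminate 6 elsewhere: c.
So 4 goes to c.

c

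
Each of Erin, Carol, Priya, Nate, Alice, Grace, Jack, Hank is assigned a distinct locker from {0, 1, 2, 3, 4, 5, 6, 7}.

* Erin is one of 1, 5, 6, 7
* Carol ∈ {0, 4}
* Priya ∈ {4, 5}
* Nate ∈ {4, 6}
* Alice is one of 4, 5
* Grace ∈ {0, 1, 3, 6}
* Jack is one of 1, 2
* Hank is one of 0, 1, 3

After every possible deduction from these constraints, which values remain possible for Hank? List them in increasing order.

1, 3

Among the 8 variables, 2 fits only Jack (and all 8 values in {0, 1, 2, 3, 4, 5, 6, 7} must be used), so Jack = 2.
The 7 still-open variables together cover exactly {0, 1, 3, 4, 5, 6, 7} — 7 values for 7 variables — and 7 appears only in Erin's list, so Erin = 7.
Priya and Alice between them cover only {4, 5} — a naked pair. Remove those values from Carol, Nate.
Carol must be 0 (only option left). So Grace, Hank can't be 0.
That leaves Nate = 6. Remove 6 from Grace.
No further eliminations apply; Hank can still be any of 1, 3.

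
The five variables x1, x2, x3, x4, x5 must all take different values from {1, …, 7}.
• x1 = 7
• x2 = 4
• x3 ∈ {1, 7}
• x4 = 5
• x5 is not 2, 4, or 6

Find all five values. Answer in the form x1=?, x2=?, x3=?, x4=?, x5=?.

x1's domain is down to {7}, so x1 = 7. Strike 7 from x3, x5.
x2 must be 4 (only option left).
x3's domain is down to {1}, so x3 = 1. Remove 1 from x5.
x4 must be 5 (only option left). Strike 5 from x5.
x5's domain is down to {3}, so x5 = 3.

x1=7, x2=4, x3=1, x4=5, x5=3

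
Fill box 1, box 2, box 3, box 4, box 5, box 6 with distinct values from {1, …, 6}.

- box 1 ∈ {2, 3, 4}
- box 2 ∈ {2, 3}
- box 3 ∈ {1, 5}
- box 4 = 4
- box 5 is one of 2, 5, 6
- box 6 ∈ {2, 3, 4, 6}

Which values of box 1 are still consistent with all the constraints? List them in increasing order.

box 4's domain is down to {4}, so box 4 = 4. Eliminate 4 elsewhere: box 1, box 6.
The 5 still-open variables together cover exactly {1, 2, 3, 5, 6} — 5 values for 5 variables — and 1 appears only in box 3's list, so box 3 = 1.
Among the 4 still-open variables, 5 fits only box 5 (and all 4 values in {2, 3, 5, 6} must be used), so box 5 = 5.
Among the 3 still-open variables, 6 fits only box 6 (and all 3 values in {2, 3, 6} must be used), so box 6 = 6.
No further eliminations apply; box 1 can still be any of 2, 3.

2, 3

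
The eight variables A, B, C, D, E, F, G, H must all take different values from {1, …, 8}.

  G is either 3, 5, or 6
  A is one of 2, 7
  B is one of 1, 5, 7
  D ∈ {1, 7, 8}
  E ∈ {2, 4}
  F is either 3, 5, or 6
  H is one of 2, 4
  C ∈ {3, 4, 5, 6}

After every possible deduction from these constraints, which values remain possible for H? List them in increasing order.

The 8 variables together cover exactly {1, 2, 3, 4, 5, 6, 7, 8} — 8 values for 8 variables — and 8 appears only in D's list, so D = 8.
The 7 still-open variables together cover exactly {1, 2, 3, 4, 5, 6, 7} — 7 values for 7 variables — and 1 appears only in B's list, so B = 1.
Among the 6 still-open variables, 7 fits only A (and all 6 values in {2, 3, 4, 5, 6, 7} must be used), so A = 7.
E and H between them cover only {2, 4} — a naked pair. Remove those values from C.
No further eliminations apply; H can still be any of 2, 4.

2, 4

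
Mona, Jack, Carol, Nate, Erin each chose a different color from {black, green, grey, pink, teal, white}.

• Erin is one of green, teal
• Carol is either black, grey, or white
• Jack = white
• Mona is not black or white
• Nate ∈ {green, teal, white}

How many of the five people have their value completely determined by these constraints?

Jack has just one choice, so Jack = white. Strike white from Carol, Nate.
Nate and Erin share exactly the 2 values {green, teal}; by pigeonhole those values go to them, so strike green, teal from Mona.
Determined: Jack=white. The other people each still have more than one consistent value. That makes 1.

1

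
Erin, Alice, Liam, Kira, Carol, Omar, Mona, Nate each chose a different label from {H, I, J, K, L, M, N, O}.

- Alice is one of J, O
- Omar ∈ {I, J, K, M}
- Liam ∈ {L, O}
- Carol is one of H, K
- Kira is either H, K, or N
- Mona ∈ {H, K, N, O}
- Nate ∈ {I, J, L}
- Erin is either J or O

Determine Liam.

L

Among the 8 variables, M fits only Omar (and all 8 values in {H, I, J, K, L, M, N, O} must be used), so Omar = M.
The 7 still-open variables draw from only 7 values {H, I, J, K, L, N, O}, so each is used; only Nate can be I, hence Nate = I.
The 6 still-open variables together cover exactly {H, J, K, L, N, O} — 6 values for 6 variables — and L appears only in Liam's list, so Liam = L.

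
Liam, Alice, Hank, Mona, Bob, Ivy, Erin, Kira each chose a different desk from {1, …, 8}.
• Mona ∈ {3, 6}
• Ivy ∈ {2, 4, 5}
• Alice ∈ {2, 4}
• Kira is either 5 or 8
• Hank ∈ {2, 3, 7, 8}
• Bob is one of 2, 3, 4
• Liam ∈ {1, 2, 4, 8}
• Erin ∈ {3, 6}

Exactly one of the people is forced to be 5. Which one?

The 8 variables draw from only 8 values {1, 2, 3, 4, 5, 6, 7, 8}, so each is used; only Liam can be 1, hence Liam = 1.
The 7 still-open variables draw from only 7 values {2, 3, 4, 5, 6, 7, 8}, so each is used; only Hank can be 7, hence Hank = 7.
The 6 still-open variables together cover exactly {2, 3, 4, 5, 6, 8} — 6 values for 6 variables — and 8 appears only in Kira's list, so Kira = 8.
Among the 5 still-open variables, 5 fits only Ivy (and all 5 values in {2, 3, 4, 5, 6} must be used), so Ivy = 5.

Ivy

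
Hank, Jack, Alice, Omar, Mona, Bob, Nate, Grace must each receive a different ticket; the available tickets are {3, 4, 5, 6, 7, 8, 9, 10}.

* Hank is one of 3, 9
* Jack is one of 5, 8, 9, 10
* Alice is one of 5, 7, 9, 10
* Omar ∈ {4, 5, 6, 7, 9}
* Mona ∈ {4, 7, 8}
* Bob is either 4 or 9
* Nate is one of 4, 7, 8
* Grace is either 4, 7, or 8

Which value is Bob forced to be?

The 8 variables together cover exactly {3, 4, 5, 6, 7, 8, 9, 10} — 8 values for 8 variables — and 3 appears only in Hank's list, so Hank = 3.
The 7 still-open variables together cover exactly {4, 5, 6, 7, 8, 9, 10} — 7 values for 7 variables — and 6 appears only in Omar's list, so Omar = 6.
Mona, Nate, Grace share exactly the 3 values {4, 7, 8}; by pigeonhole those values go to them, so strike 4, 7, 8 from Jack, Alice, Bob.
So Bob = 9.

9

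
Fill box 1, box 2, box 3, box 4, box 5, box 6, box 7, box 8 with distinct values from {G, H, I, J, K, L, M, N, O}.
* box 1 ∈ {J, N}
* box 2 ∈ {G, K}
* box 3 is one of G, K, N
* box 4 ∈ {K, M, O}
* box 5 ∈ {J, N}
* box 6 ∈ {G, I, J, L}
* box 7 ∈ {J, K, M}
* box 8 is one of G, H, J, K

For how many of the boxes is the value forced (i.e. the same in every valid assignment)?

box 1 and box 5 between them cover only {J, N} — a naked pair. Remove those values from box 3, box 6, box 7, box 8.
box 2 and box 3 between them cover only {G, K} — a naked pair. Remove those values from box 4, box 6, box 7, box 8.
box 7 must be M (only option left). Eliminate M elsewhere: box 4.
box 8 has just one choice, so box 8 = H.
box 4's domain is down to {O}, so box 4 = O.
Determined: box 4=O, box 7=M, box 8=H. The other boxes each still have more than one consistent value. That makes 3.

3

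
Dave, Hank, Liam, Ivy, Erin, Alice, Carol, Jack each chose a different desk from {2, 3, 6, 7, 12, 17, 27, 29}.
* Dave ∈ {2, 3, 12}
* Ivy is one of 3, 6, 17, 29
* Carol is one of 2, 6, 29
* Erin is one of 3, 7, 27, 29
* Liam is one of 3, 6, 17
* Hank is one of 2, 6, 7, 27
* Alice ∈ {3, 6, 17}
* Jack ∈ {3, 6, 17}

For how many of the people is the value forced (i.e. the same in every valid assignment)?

The 8 variables together cover exactly {2, 3, 6, 7, 12, 17, 27, 29} — 8 values for 8 variables — and 12 appears only in Dave's list, so Dave = 12.
The 3 variables Liam, Alice, Jack are confined to {3, 6, 17}, which locks those values in; drop them from Hank, Ivy, Erin, Carol.
Ivy's domain is down to {29}, so Ivy = 29. Strike 29 from Erin, Carol.
That leaves Carol = 2. Strike 2 from Hank.
Determined: Dave=12, Ivy=29, Carol=2. The other people each still have more than one consistent value. That makes 3.

3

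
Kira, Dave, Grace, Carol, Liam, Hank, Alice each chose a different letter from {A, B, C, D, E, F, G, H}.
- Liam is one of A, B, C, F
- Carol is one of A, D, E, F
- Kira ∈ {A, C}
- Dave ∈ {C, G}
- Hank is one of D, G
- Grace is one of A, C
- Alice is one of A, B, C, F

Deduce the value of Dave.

G

The 7 variables together cover exactly {A, B, C, D, E, F, G} — 7 values for 7 variables — and E appears only in Carol's list, so Carol = E.
Among the 6 still-open variables, D fits only Hank (and all 6 values in {A, B, C, D, F, G} must be used), so Hank = D.
The 5 still-open variables together cover exactly {A, B, C, F, G} — 5 values for 5 variables — and G appears only in Dave's list, so Dave = G.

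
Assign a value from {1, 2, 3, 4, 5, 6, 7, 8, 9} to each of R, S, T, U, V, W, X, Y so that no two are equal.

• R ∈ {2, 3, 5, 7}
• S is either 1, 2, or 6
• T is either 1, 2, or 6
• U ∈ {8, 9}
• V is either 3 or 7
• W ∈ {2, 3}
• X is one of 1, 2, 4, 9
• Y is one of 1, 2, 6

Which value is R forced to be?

The 3 variables S, T, Y are confined to {1, 2, 6}, which locks those values in; drop them from R, W, X.
W must be 3 (only option left). Eliminate 3 elsewhere: R, V.
V's domain is down to {7}, so V = 7. Eliminate 7 elsewhere: R.
So R = 5.

5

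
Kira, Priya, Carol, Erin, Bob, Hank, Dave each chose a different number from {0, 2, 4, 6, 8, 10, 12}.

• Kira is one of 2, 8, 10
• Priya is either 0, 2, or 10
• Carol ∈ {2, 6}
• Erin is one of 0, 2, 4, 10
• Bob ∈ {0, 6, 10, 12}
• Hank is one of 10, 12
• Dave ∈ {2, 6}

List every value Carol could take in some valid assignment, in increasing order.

2, 6

The 7 variables together cover exactly {0, 2, 4, 6, 8, 10, 12} — 7 values for 7 variables — and 4 appears only in Erin's list, so Erin = 4.
The 6 still-open variables together cover exactly {0, 2, 6, 8, 10, 12} — 6 values for 6 variables — and 8 appears only in Kira's list, so Kira = 8.
Carol and Dave between them cover only {2, 6} — a naked pair. Remove those values from Priya, Bob.
No further eliminations apply; Carol can still be any of 2, 6.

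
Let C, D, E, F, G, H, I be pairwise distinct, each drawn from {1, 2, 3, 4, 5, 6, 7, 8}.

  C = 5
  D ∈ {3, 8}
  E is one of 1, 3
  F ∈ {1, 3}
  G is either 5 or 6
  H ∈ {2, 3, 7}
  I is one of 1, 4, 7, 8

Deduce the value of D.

8

C must be 5 (only option left). Strike 5 from G.
G has just one choice, so G = 6.
The 2 variables E and F are confined to {1, 3}, which locks those values in; drop them from D, H, I.
So D = 8.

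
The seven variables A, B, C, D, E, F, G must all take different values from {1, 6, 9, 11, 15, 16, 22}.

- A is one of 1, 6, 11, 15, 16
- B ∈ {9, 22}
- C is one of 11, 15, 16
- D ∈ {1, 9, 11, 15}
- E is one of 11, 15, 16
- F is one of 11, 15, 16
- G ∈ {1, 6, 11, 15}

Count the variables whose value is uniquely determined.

The 7 variables together cover exactly {1, 6, 9, 11, 15, 16, 22} — 7 values for 7 variables — and 22 appears only in B's list, so B = 22.
Among the 6 still-open variables, 9 fits only D (and all 6 values in {1, 6, 9, 11, 15, 16} must be used), so D = 9.
The 3 variables C, E, F are confined to {11, 15, 16}, which locks those values in; drop them from A, G.
Determined: B=22, D=9. The other variables each still have more than one consistent value. That makes 2.

2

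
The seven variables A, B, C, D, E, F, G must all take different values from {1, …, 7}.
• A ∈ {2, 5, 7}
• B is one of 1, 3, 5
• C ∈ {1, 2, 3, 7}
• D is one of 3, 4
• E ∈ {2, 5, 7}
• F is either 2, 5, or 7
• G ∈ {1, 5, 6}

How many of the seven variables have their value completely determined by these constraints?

2

The 7 variables together cover exactly {1, 2, 3, 4, 5, 6, 7} — 7 values for 7 variables — and 4 appears only in D's list, so D = 4.
The 6 still-open variables draw from only 6 values {1, 2, 3, 5, 6, 7}, so each is used; only G can be 6, hence G = 6.
The 3 variables A, E, F are confined to {2, 5, 7}, which locks those values in; drop them from B, C.
Determined: D=4, G=6. The other variables each still have more than one consistent value. That makes 2.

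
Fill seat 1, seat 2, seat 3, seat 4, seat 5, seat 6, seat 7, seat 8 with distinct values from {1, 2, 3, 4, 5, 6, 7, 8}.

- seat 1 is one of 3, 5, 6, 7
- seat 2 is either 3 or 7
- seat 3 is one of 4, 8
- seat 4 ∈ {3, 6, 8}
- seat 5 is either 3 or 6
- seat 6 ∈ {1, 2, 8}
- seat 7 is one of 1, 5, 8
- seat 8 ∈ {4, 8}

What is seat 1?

5

The 8 variables draw from only 8 values {1, 2, 3, 4, 5, 6, 7, 8}, so each is used; only seat 6 can be 2, hence seat 6 = 2.
Among the 7 still-open variables, 1 fits only seat 7 (and all 7 values in {1, 3, 4, 5, 6, 7, 8} must be used), so seat 7 = 1.
Among the 6 still-open variables, 5 fits only seat 1 (and all 6 values in {3, 4, 5, 6, 7, 8} must be used), so seat 1 = 5.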